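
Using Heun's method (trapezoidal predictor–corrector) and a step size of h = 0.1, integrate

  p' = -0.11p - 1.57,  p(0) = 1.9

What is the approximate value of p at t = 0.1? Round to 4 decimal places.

Heun: k1 = f(t_n, p_n); k2 = f(t_n + h, p_n + h·k1); p_{n+1} = p_n + (h/2)·(k1 + k2).
t=0.000000, p=1.900000:
  k1 = f(0.000000, 1.900000) = -1.779000
  k2 = f(0.100000, 1.722100) = -1.759431
  p ← 1.900000 + (0.1/2)·(-1.779000 + (-1.759431)) = 1.723078
p(0.1) ≈ 1.7231

1.7231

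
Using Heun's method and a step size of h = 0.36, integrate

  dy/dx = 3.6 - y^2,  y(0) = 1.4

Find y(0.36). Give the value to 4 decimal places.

1.6301

Heun: k1 = f(x_n, y_n); k2 = f(x_n + h, y_n + h·k1); y_{n+1} = y_n + (h/2)·(k1 + k2).
x=0.000000, y=1.400000:
  k1 = f(0.000000, 1.400000) = 1.640000
  k2 = f(0.360000, 1.990400) = -0.361692
  y ← 1.400000 + (0.36/2)·(1.640000 + (-0.361692)) = 1.630095
y(0.36) ≈ 1.6301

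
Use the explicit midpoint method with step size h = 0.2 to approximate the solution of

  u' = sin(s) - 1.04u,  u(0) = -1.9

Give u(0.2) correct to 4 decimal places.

Midpoint: k1 = f(s_n, u_n); k2 = f(s_n + h/2, u_n + (h/2)·k1); u_{n+1} = u_n + h·k2.
s=0.000000, u=-1.900000:
  k1 = f(0.000000, -1.900000) = 1.976000
  k2 = f(0.100000, -1.702400) = 1.870329
  u ← -1.900000 + 0.2·1.870329 = -1.525934
u(0.2) ≈ -1.5259

-1.5259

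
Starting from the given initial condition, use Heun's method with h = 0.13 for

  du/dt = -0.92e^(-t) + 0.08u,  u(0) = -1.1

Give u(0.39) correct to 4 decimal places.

-1.4374

Heun: k1 = f(t_n, u_n); k2 = f(t_n + h, u_n + h·k1); u_{n+1} = u_n + (h/2)·(k1 + k2).
t=0.000000, u=-1.100000:
  k1 = f(0.000000, -1.100000) = -1.008000
  k2 = f(0.130000, -1.231040) = -0.906331
  u ← -1.100000 + (0.13/2)·(-1.008000 + (-0.906331)) = -1.224432
t=0.130000, u=-1.224432:
  k1 = f(0.130000, -1.224432) = -0.905802
  k2 = f(0.260000, -1.342186) = -0.816742
  u ← -1.224432 + (0.13/2)·(-0.905802 + (-0.816742)) = -1.336397
t=0.260000, u=-1.336397:
  k1 = f(0.260000, -1.336397) = -0.816279
  k2 = f(0.390000, -1.442513) = -0.738293
  u ← -1.336397 + (0.13/2)·(-0.816279 + (-0.738293)) = -1.437444
u(0.39) ≈ -1.4374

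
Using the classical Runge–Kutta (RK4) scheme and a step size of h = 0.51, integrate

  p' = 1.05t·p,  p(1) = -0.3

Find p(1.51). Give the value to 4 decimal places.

-0.5870

RK4: k1 = f(t_n, p_n); k2 = f(t_n + h/2, p_n + (h/2)·k1); k3 = f(t_n + h/2, p_n + (h/2)·k2); k4 = f(t_n + h, p_n + h·k3); p_{n+1} = p_n + (h/6)·(k1 + 2k2 + 2k3 + k4).
t=1.000000, p=-0.300000:
  k1 = f(1.000000, -0.300000) = -0.315000
  k2 = f(1.255000, -0.380325) = -0.501173
  k3 = f(1.255000, -0.427799) = -0.563732
  k4 = f(1.510000, -0.587504) = -0.931487
  p ← -0.300000 + (0.51/6)·(k1 + 2k2 + 2k3 + k4) = -0.586985
p(1.51) ≈ -0.5870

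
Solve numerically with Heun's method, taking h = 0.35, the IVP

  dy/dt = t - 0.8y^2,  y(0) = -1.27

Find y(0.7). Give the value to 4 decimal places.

Heun: k1 = f(t_n, y_n); k2 = f(t_n + h, y_n + h·k1); y_{n+1} = y_n + (h/2)·(k1 + k2).
t=0.000000, y=-1.270000:
  k1 = f(0.000000, -1.270000) = -1.290320
  k2 = f(0.350000, -1.721612) = -2.021158
  y ← -1.270000 + (0.35/2)·(-1.290320 + (-2.021158)) = -1.849509
t=0.350000, y=-1.849509:
  k1 = f(0.350000, -1.849509) = -2.386546
  k2 = f(0.700000, -2.684800) = -5.066520
  y ← -1.849509 + (0.35/2)·(-2.386546 + (-5.066520)) = -3.153795
y(0.7) ≈ -3.1538

-3.1538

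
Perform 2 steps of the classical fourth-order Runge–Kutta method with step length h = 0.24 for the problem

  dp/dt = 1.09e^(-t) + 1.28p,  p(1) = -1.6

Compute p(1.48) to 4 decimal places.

RK4: k1 = f(t_n, p_n); k2 = f(t_n + h/2, p_n + (h/2)·k1); k3 = f(t_n + h/2, p_n + (h/2)·k2); k4 = f(t_n + h, p_n + h·k3); p_{n+1} = p_n + (h/6)·(k1 + 2k2 + 2k3 + k4).
t=1.000000, p=-1.600000:
  k1 = f(1.000000, -1.600000) = -1.647011
  k2 = f(1.120000, -1.797641) = -1.945336
  k3 = f(1.120000, -1.833440) = -1.991159
  k4 = f(1.240000, -2.077878) = -2.344255
  p ← -1.600000 + (0.24/6)·(k1 + 2k2 + 2k3 + k4) = -2.074570
t=1.240000, p=-2.074570:
  k1 = f(1.240000, -2.074570) = -2.340021
  k2 = f(1.360000, -2.355373) = -2.735117
  k3 = f(1.360000, -2.402784) = -2.795804
  k4 = f(1.480000, -2.745563) = -3.266196
  p ← -2.074570 + (0.24/6)·(k1 + 2k2 + 2k3 + k4) = -2.741293
p(1.48) ≈ -2.7413

-2.7413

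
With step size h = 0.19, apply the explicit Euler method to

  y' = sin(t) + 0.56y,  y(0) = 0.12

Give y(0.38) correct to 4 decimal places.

Euler: y_{n+1} = y_n + h·f(t_n, y_n).
t=0.000000, y=0.120000: f=0.067200 → y ← 0.120000 + 0.19·0.067200 = 0.132768
t=0.190000, y=0.132768: f=0.263209 → y ← 0.132768 + 0.19·0.263209 = 0.182778
y(0.38) ≈ 0.1828

0.1828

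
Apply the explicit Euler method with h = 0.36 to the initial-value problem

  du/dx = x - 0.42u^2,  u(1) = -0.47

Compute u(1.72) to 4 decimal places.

0.3431

Euler: u_{n+1} = u_n + h·f(x_n, u_n).
x=1.000000, u=-0.470000: f=0.907222 → u ← -0.470000 + 0.36·0.907222 = -0.143400
x=1.360000, u=-0.143400: f=1.351363 → u ← -0.143400 + 0.36·1.351363 = 0.343091
u(1.72) ≈ 0.3431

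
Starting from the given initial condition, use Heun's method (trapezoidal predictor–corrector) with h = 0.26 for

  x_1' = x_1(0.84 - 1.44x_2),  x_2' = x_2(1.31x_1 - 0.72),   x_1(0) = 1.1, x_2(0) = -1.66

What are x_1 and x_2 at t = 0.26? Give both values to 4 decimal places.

2.5298, -2.3105

Heun on (x_1,x_2): k1 = f(t_n, state_n); k2 = f(t_n + h, state_n + h·k1); state_{n+1} = state_n + (h/2)·(k1 + k2).
0.000000: (1.100000, -1.660000)
  k1 = (3.553440, -1.196860)
  predictor → (2.023894, -1.971184)
  k2 = (7.444904, -3.806950)
  → (2.529785, -2.310495)
(x_1(0.26), x_2(0.26)) ≈ (2.5298, -2.3105)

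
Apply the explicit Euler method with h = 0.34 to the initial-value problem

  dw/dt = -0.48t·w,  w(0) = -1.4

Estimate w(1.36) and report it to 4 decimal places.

-0.9799

Euler: w_{n+1} = w_n + h·f(t_n, w_n).
t=0.000000, w=-1.400000: f=0.000000 → w ← -1.400000 + 0.34·0.000000 = -1.400000
t=0.340000, w=-1.400000: f=0.228480 → w ← -1.400000 + 0.34·0.228480 = -1.322317
t=0.680000, w=-1.322317: f=0.431604 → w ← -1.322317 + 0.34·0.431604 = -1.175571
t=1.020000, w=-1.175571: f=0.575560 → w ← -1.175571 + 0.34·0.575560 = -0.979881
w(1.36) ≈ -0.9799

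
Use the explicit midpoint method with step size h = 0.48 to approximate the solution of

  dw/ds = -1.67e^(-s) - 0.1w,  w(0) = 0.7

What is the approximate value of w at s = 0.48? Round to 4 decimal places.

0.0559

Midpoint: k1 = f(s_n, w_n); k2 = f(s_n + h/2, w_n + (h/2)·k1); w_{n+1} = w_n + h·k2.
s=0.000000, w=0.700000:
  k1 = f(0.000000, 0.700000) = -1.740000
  k2 = f(0.240000, 0.282400) = -1.341909
  w ← 0.700000 + 0.48·(-1.341909) = 0.055884
w(0.48) ≈ 0.0559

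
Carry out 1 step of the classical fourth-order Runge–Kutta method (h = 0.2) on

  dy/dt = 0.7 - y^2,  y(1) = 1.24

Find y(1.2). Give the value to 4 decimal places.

1.1068

RK4: k1 = f(t_n, y_n); k2 = f(t_n + h/2, y_n + (h/2)·k1); k3 = f(t_n + h/2, y_n + (h/2)·k2); k4 = f(t_n + h, y_n + h·k3); y_{n+1} = y_n + (h/6)·(k1 + 2k2 + 2k3 + k4).
t=1.000000, y=1.240000:
  k1 = f(1.000000, 1.240000) = -0.837600
  k2 = f(1.100000, 1.156240) = -0.636891
  k3 = f(1.100000, 1.176311) = -0.683707
  k4 = f(1.200000, 1.103259) = -0.517179
  y ← 1.240000 + (0.2/6)·(k1 + 2k2 + 2k3 + k4) = 1.106801
y(1.2) ≈ 1.1068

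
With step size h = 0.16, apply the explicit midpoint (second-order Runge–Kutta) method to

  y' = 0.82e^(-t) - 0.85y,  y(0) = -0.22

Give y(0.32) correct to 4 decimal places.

0.0258

Midpoint: k1 = f(t_n, y_n); k2 = f(t_n + h/2, y_n + (h/2)·k1); y_{n+1} = y_n + h·k2.
t=0.000000, y=-0.220000:
  k1 = f(0.000000, -0.220000) = 1.007000
  k2 = f(0.080000, -0.139440) = 0.875479
  y ← -0.220000 + 0.16·0.875479 = -0.079923
t=0.160000, y=-0.079923:
  k1 = f(0.160000, -0.079923) = 0.766693
  k2 = f(0.240000, -0.018588) = 0.660835
  y ← -0.079923 + 0.16·0.660835 = 0.025810
y(0.32) ≈ 0.0258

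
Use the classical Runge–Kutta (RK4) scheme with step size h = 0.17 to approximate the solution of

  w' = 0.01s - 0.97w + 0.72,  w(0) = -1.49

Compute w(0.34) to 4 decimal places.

RK4: k1 = f(s_n, w_n); k2 = f(s_n + h/2, w_n + (h/2)·k1); k3 = f(s_n + h/2, w_n + (h/2)·k2); k4 = f(s_n + h, w_n + h·k3); w_{n+1} = w_n + (h/6)·(k1 + 2k2 + 2k3 + k4).
s=0.000000, w=-1.490000:
  k1 = f(0.000000, -1.490000) = 2.165300
  k2 = f(0.085000, -1.305949) = 1.987621
  k3 = f(0.085000, -1.321052) = 2.002271
  k4 = f(0.170000, -1.149614) = 1.836826
  w ← -1.490000 + (0.17/6)·(k1 + 2k2 + 2k3 + k4) = -1.150513
s=0.170000, w=-1.150513:
  k1 = f(0.170000, -1.150513) = 1.837697
  k2 = f(0.255000, -0.994308) = 1.687029
  k3 = f(0.255000, -1.007115) = 1.699452
  k4 = f(0.340000, -0.861606) = 1.559158
  w ← -1.150513 + (0.17/6)·(k1 + 2k2 + 2k3 + k4) = -0.862368
w(0.34) ≈ -0.8624

-0.8624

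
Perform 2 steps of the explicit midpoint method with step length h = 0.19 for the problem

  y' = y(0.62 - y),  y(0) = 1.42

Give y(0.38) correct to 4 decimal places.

1.1242

Midpoint: k1 = f(t_n, y_n); k2 = f(t_n + h/2, y_n + (h/2)·k1); y_{n+1} = y_n + h·k2.
t=0.000000, y=1.420000:
  k1 = f(0.000000, 1.420000) = -1.136000
  k2 = f(0.095000, 1.312080) = -0.908064
  y ← 1.420000 + 0.19·(-0.908064) = 1.247468
t=0.190000, y=1.247468:
  k1 = f(0.190000, 1.247468) = -0.782746
  k2 = f(0.285000, 1.173107) = -0.648854
  y ← 1.247468 + 0.19·(-0.648854) = 1.124186
y(0.38) ≈ 1.1242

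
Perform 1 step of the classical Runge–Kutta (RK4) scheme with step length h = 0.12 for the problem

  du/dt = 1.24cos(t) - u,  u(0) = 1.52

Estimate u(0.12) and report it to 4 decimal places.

RK4: k1 = f(t_n, u_n); k2 = f(t_n + h/2, u_n + (h/2)·k1); k3 = f(t_n + h/2, u_n + (h/2)·k2); k4 = f(t_n + h, u_n + h·k3); u_{n+1} = u_n + (h/6)·(k1 + 2k2 + 2k3 + k4).
t=0.000000, u=1.520000:
  k1 = f(0.000000, 1.520000) = -0.280000
  k2 = f(0.060000, 1.503200) = -0.265431
  k3 = f(0.060000, 1.504074) = -0.266305
  k4 = f(0.120000, 1.488043) = -0.256961
  u ← 1.520000 + (0.12/6)·(k1 + 2k2 + 2k3 + k4) = 1.487991
u(0.12) ≈ 1.4880

1.4880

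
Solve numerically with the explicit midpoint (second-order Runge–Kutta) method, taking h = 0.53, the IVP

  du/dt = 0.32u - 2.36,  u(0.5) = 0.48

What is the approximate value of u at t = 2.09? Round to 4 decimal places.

Midpoint: k1 = f(t_n, u_n); k2 = f(t_n + h/2, u_n + (h/2)·k1); u_{n+1} = u_n + h·k2.
t=0.500000, u=0.480000:
  k1 = f(0.500000, 0.480000) = -2.206400
  k2 = f(0.765000, -0.104696) = -2.393503
  u ← 0.480000 + 0.53·(-2.393503) = -0.788556
t=1.030000, u=-0.788556:
  k1 = f(1.030000, -0.788556) = -2.612338
  k2 = f(1.295000, -1.480826) = -2.833864
  u ← -0.788556 + 0.53·(-2.833864) = -2.290505
t=1.560000, u=-2.290505:
  k1 = f(1.560000, -2.290505) = -3.092961
  k2 = f(1.825000, -3.110139) = -3.355245
  u ← -2.290505 + 0.53·(-3.355245) = -4.068784
u(2.09) ≈ -4.0688

-4.0688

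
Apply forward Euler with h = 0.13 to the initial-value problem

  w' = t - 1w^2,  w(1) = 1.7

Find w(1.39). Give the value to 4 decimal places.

Euler: w_{n+1} = w_n + h·f(t_n, w_n).
t=1.000000, w=1.700000: f=-1.890000 → w ← 1.700000 + 0.13·(-1.890000) = 1.454300
t=1.130000, w=1.454300: f=-0.984988 → w ← 1.454300 + 0.13·(-0.984988) = 1.326251
t=1.260000, w=1.326251: f=-0.498943 → w ← 1.326251 + 0.13·(-0.498943) = 1.261389
w(1.39) ≈ 1.2614

1.2614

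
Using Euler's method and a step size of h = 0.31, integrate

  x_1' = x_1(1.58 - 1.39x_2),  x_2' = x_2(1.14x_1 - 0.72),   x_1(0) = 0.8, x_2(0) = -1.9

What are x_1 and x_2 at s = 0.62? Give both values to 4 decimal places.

Euler on (x_1,x_2): x_1_{n+1} = x_1_n + h·x_1', x_2_{n+1} = x_2_n + h·x_2'.
0.000000: (0.800000, -1.900000); f=(3.376800, -0.364800) → (1.846808, -2.013088)
0.310000: (1.846808, -2.013088); f=(8.085681, -2.788854) → (4.353369, -2.877633)
(x_1(0.62), x_2(0.62)) ≈ (4.3534, -2.8776)

4.3534, -2.8776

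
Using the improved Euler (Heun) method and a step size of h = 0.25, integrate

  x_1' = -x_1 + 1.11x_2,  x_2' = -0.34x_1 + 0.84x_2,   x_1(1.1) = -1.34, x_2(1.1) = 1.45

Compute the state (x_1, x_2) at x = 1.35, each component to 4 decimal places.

Heun on (x_1,x_2): k1 = f(x_n, state_n); k2 = f(x_n + h, state_n + h·k1); state_{n+1} = state_n + (h/2)·(k1 + k2).
1.100000: (-1.340000, 1.450000)
  k1 = (2.949500, 1.673600)
  predictor → (-0.602625, 1.868400)
  k2 = (2.676549, 1.774348)
  → (-0.636744, 1.880994)
(x_1(1.35), x_2(1.35)) ≈ (-0.6367, 1.8810)

-0.6367, 1.8810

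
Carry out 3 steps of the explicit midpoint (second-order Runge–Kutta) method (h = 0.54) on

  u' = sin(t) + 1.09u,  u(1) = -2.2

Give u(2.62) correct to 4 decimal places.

-8.2881

Midpoint: k1 = f(t_n, u_n); k2 = f(t_n + h/2, u_n + (h/2)·k1); u_{n+1} = u_n + h·k2.
t=1.000000, u=-2.200000:
  k1 = f(1.000000, -2.200000) = -1.556529
  k2 = f(1.270000, -2.620263) = -1.900986
  u ← -2.200000 + 0.54·(-1.900986) = -3.226532
t=1.540000, u=-3.226532:
  k1 = f(1.540000, -3.226532) = -2.517394
  k2 = f(1.810000, -3.906229) = -3.286262
  u ← -3.226532 + 0.54·(-3.286262) = -5.001114
t=2.080000, u=-5.001114:
  k1 = f(2.080000, -5.001114) = -4.578081
  k2 = f(2.350000, -6.237196) = -6.087070
  u ← -5.001114 + 0.54·(-6.087070) = -8.288132
u(2.62) ≈ -8.2881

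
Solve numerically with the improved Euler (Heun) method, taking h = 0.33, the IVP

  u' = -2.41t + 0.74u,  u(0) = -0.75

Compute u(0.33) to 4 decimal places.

Heun: k1 = f(t_n, u_n); k2 = f(t_n + h, u_n + h·k1); u_{n+1} = u_n + (h/2)·(k1 + k2).
t=0.000000, u=-0.750000:
  k1 = f(0.000000, -0.750000) = -0.555000
  k2 = f(0.330000, -0.933150) = -1.485831
  u ← -0.750000 + (0.33/2)·(-0.555000 + (-1.485831)) = -1.086737
u(0.33) ≈ -1.0867

-1.0867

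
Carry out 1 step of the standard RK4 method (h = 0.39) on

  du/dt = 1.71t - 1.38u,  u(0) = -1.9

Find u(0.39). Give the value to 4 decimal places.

RK4: k1 = f(t_n, u_n); k2 = f(t_n + h/2, u_n + (h/2)·k1); k3 = f(t_n + h/2, u_n + (h/2)·k2); k4 = f(t_n + h, u_n + h·k3); u_{n+1} = u_n + (h/6)·(k1 + 2k2 + 2k3 + k4).
t=0.000000, u=-1.900000:
  k1 = f(0.000000, -1.900000) = 2.622000
  k2 = f(0.195000, -1.388710) = 2.249870
  k3 = f(0.195000, -1.461275) = 2.350010
  k4 = f(0.390000, -0.983496) = 2.024125
  u ← -1.900000 + (0.39/6)·(k1 + 2k2 + 2k3 + k4) = -1.000018
u(0.39) ≈ -1.0000

-1.0000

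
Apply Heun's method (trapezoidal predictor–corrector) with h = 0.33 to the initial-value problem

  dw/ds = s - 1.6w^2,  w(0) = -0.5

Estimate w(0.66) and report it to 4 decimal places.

Heun: k1 = f(s_n, w_n); k2 = f(s_n + h, w_n + h·k1); w_{n+1} = w_n + (h/2)·(k1 + k2).
s=0.000000, w=-0.500000:
  k1 = f(0.000000, -0.500000) = -0.400000
  k2 = f(0.330000, -0.632000) = -0.309078
  w ← -0.500000 + (0.33/2)·(-0.400000 + (-0.309078)) = -0.616998
s=0.330000, w=-0.616998:
  k1 = f(0.330000, -0.616998) = -0.279098
  k2 = f(0.660000, -0.709100) = -0.144517
  w ← -0.616998 + (0.33/2)·(-0.279098 + (-0.144517)) = -0.686895
w(0.66) ≈ -0.6869

-0.6869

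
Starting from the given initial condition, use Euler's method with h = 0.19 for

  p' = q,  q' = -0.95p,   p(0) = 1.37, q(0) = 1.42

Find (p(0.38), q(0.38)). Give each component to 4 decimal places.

Euler on (p,q): p_{n+1} = p_n + h·p', q_{n+1} = q_n + h·q'.
0.000000: (1.370000, 1.420000); f=(1.420000, -1.301500) → (1.639800, 1.172715)
0.190000: (1.639800, 1.172715); f=(1.172715, -1.557810) → (1.862616, 0.876731)
(p(0.38), q(0.38)) ≈ (1.8626, 0.8767)

1.8626, 0.8767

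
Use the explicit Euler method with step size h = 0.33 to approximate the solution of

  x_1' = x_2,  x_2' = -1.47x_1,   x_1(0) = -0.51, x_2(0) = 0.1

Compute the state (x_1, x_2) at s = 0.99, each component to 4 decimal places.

-0.1714, 0.7546

Euler on (x_1,x_2): x_1_{n+1} = x_1_n + h·x_1', x_2_{n+1} = x_2_n + h·x_2'.
0.000000: (-0.510000, 0.100000); f=(0.100000, 0.749700) → (-0.477000, 0.347401)
0.330000: (-0.477000, 0.347401); f=(0.347401, 0.701190) → (-0.362358, 0.578794)
0.660000: (-0.362358, 0.578794); f=(0.578794, 0.532666) → (-0.171356, 0.754573)
(x_1(0.99), x_2(0.99)) ≈ (-0.1714, 0.7546)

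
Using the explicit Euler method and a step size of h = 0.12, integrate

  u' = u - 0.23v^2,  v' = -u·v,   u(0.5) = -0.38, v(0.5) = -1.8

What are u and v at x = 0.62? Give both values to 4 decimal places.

Euler on (u,v): u_{n+1} = u_n + h·u', v_{n+1} = v_n + h·v'.
0.500000: (-0.380000, -1.800000); f=(-1.125200, -0.684000) → (-0.515024, -1.882080)
(u(0.62), v(0.62)) ≈ (-0.5150, -1.8821)

-0.5150, -1.8821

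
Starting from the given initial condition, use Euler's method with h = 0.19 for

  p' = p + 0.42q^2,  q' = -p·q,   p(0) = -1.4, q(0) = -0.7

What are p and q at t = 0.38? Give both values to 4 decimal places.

Euler on (p,q): p_{n+1} = p_n + h·p', q_{n+1} = q_n + h·q'.
0.000000: (-1.400000, -0.700000); f=(-1.194200, -0.980000) → (-1.626898, -0.886200)
0.190000: (-1.626898, -0.886200); f=(-1.297051, -1.441757) → (-1.873338, -1.160134)
(p(0.38), q(0.38)) ≈ (-1.8733, -1.1601)

-1.8733, -1.1601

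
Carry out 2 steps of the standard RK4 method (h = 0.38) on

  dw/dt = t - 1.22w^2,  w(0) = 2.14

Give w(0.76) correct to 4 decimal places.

RK4: k1 = f(t_n, w_n); k2 = f(t_n + h/2, w_n + (h/2)·k1); k3 = f(t_n + h/2, w_n + (h/2)·k2); k4 = f(t_n + h, w_n + h·k3); w_{n+1} = w_n + (h/6)·(k1 + 2k2 + 2k3 + k4).
t=0.000000, w=2.140000:
  k1 = f(0.000000, 2.140000) = -5.587112
  k2 = f(0.190000, 1.078449) = -1.228923
  k3 = f(0.190000, 1.906505) = -4.244407
  k4 = f(0.380000, 0.527125) = 0.041009
  w ← 2.140000 + (0.38/6)·(k1 + 2k2 + 2k3 + k4) = 1.095458
t=0.380000, w=1.095458:
  k1 = f(0.380000, 1.095458) = -1.084035
  k2 = f(0.570000, 0.889492) = -0.395258
  k3 = f(0.570000, 1.020359) = -0.700182
  k4 = f(0.760000, 0.829389) = -0.079221
  w ← 1.095458 + (0.38/6)·(k1 + 2k2 + 2k3 + k4) = 0.883030
w(0.76) ≈ 0.8830

0.8830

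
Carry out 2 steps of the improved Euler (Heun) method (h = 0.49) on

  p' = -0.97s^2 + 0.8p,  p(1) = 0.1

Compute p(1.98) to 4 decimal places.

Heun: k1 = f(s_n, p_n); k2 = f(s_n + h, p_n + h·k1); p_{n+1} = p_n + (h/2)·(k1 + k2).
s=1.000000, p=0.100000:
  k1 = f(1.000000, 0.100000) = -0.890000
  k2 = f(1.490000, -0.336100) = -2.422377
  p ← 0.100000 + (0.49/2)·(-0.890000 + (-2.422377)) = -0.711532
s=1.490000, p=-0.711532:
  k1 = f(1.490000, -0.711532) = -2.722723
  k2 = f(1.980000, -2.045667) = -5.439321
  p ← -0.711532 + (0.49/2)·(-2.722723 + (-5.439321)) = -2.711233
p(1.98) ≈ -2.7112

-2.7112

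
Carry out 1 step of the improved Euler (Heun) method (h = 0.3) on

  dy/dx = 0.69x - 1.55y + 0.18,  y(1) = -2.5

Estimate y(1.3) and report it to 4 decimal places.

-1.3764

Heun: k1 = f(x_n, y_n); k2 = f(x_n + h, y_n + h·k1); y_{n+1} = y_n + (h/2)·(k1 + k2).
x=1.000000, y=-2.500000:
  k1 = f(1.000000, -2.500000) = 4.745000
  k2 = f(1.300000, -1.076500) = 2.745575
  y ← -2.500000 + (0.3/2)·(4.745000 + 2.745575) = -1.376414
y(1.3) ≈ -1.3764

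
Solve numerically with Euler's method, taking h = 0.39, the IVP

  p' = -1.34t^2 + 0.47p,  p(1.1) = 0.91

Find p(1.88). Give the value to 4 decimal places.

Euler: p_{n+1} = p_n + h·f(t_n, p_n).
t=1.100000, p=0.910000: f=-1.193700 → p ← 0.910000 + 0.39·(-1.193700) = 0.444457
t=1.490000, p=0.444457: f=-2.766039 → p ← 0.444457 + 0.39·(-2.766039) = -0.634298
p(1.88) ≈ -0.6343

-0.6343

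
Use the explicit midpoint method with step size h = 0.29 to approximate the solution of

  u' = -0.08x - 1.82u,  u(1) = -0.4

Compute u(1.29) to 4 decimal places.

-0.2650

Midpoint: k1 = f(x_n, u_n); k2 = f(x_n + h/2, u_n + (h/2)·k1); u_{n+1} = u_n + h·k2.
x=1.000000, u=-0.400000:
  k1 = f(1.000000, -0.400000) = 0.648000
  k2 = f(1.145000, -0.306040) = 0.465393
  u ← -0.400000 + 0.29·0.465393 = -0.265036
u(1.29) ≈ -0.2650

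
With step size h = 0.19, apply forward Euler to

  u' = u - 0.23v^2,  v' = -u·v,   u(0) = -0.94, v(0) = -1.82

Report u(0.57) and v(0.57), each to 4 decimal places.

-2.3375, -3.5214

Euler on (u,v): u_{n+1} = u_n + h·u', v_{n+1} = v_n + h·v'.
0.000000: (-0.940000, -1.820000); f=(-1.701852, -1.710800) → (-1.263352, -2.145052)
0.190000: (-1.263352, -2.145052); f=(-2.321639, -2.709955) → (-1.704463, -2.659944)
0.380000: (-1.704463, -2.659944); f=(-3.331782, -4.533776) → (-2.337502, -3.521361)
(u(0.57), v(0.57)) ≈ (-2.3375, -3.5214)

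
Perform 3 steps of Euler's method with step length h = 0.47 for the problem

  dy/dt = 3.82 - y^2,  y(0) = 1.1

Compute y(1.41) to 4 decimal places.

2.2032

Euler: y_{n+1} = y_n + h·f(t_n, y_n).
t=0.000000, y=1.100000: f=2.610000 → y ← 1.100000 + 0.47·2.610000 = 2.326700
t=0.470000, y=2.326700: f=-1.593533 → y ← 2.326700 + 0.47·(-1.593533) = 1.577740
t=0.940000, y=1.577740: f=1.330738 → y ← 1.577740 + 0.47·1.330738 = 2.203186
y(1.41) ≈ 2.2032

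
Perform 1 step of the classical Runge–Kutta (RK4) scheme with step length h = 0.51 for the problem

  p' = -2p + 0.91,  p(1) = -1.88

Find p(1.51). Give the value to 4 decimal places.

-0.4053

RK4: k1 = f(t_n, p_n); k2 = f(t_n + h/2, p_n + (h/2)·k1); k3 = f(t_n + h/2, p_n + (h/2)·k2); k4 = f(t_n + h, p_n + h·k3); p_{n+1} = p_n + (h/6)·(k1 + 2k2 + 2k3 + k4).
t=1.000000, p=-1.880000:
  k1 = f(1.000000, -1.880000) = 4.670000
  k2 = f(1.255000, -0.689150) = 2.288300
  k3 = f(1.255000, -1.296483) = 3.502967
  k4 = f(1.510000, -0.093487) = 1.096974
  p ← -1.880000 + (0.51/6)·(k1 + 2k2 + 2k3 + k4) = -0.405292
p(1.51) ≈ -0.4053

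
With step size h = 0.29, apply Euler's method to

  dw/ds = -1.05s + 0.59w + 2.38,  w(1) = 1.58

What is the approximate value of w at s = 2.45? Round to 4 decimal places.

Euler: w_{n+1} = w_n + h·f(s_n, w_n).
s=1.000000, w=1.580000: f=2.262200 → w ← 1.580000 + 0.29·2.262200 = 2.236038
s=1.290000, w=2.236038: f=2.344762 → w ← 2.236038 + 0.29·2.344762 = 2.916019
s=1.580000, w=2.916019: f=2.441451 → w ← 2.916019 + 0.29·2.441451 = 3.624040
s=1.870000, w=3.624040: f=2.554684 → w ← 3.624040 + 0.29·2.554684 = 4.364898
s=2.160000, w=4.364898: f=2.687290 → w ← 4.364898 + 0.29·2.687290 = 5.144212
w(2.45) ≈ 5.1442

5.1442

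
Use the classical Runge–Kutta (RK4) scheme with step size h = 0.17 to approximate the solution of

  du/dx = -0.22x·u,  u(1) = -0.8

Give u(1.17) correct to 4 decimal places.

RK4: k1 = f(x_n, u_n); k2 = f(x_n + h/2, u_n + (h/2)·k1); k3 = f(x_n + h/2, u_n + (h/2)·k2); k4 = f(x_n + h, u_n + h·k3); u_{n+1} = u_n + (h/6)·(k1 + 2k2 + 2k3 + k4).
x=1.000000, u=-0.800000:
  k1 = f(1.000000, -0.800000) = 0.176000
  k2 = f(1.085000, -0.785040) = 0.187389
  k3 = f(1.085000, -0.784072) = 0.187158
  k4 = f(1.170000, -0.768183) = 0.197730
  u ← -0.800000 + (0.17/6)·(k1 + 2k2 + 2k3 + k4) = -0.768187
u(1.17) ≈ -0.7682

-0.7682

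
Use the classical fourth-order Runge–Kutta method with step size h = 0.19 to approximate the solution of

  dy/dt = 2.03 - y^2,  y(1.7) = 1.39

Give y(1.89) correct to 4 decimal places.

RK4: k1 = f(t_n, y_n); k2 = f(t_n + h/2, y_n + (h/2)·k1); k3 = f(t_n + h/2, y_n + (h/2)·k2); k4 = f(t_n + h, y_n + h·k3); y_{n+1} = y_n + (h/6)·(k1 + 2k2 + 2k3 + k4).
t=1.700000, y=1.390000:
  k1 = f(1.700000, 1.390000) = 0.097900
  k2 = f(1.795000, 1.399300) = 0.071958
  k3 = f(1.795000, 1.396836) = 0.078849
  k4 = f(1.890000, 1.404981) = 0.056027
  y ← 1.390000 + (0.19/6)·(k1 + 2k2 + 2k3 + k4) = 1.404425
y(1.89) ≈ 1.4044

1.4044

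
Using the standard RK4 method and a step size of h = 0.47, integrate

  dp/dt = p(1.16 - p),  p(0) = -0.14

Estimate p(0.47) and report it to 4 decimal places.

-0.2645

RK4: k1 = f(t_n, p_n); k2 = f(t_n + h/2, p_n + (h/2)·k1); k3 = f(t_n + h/2, p_n + (h/2)·k2); k4 = f(t_n + h, p_n + h·k3); p_{n+1} = p_n + (h/6)·(k1 + 2k2 + 2k3 + k4).
t=0.000000, p=-0.140000:
  k1 = f(0.000000, -0.140000) = -0.182000
  k2 = f(0.235000, -0.182770) = -0.245418
  k3 = f(0.235000, -0.197673) = -0.268376
  k4 = f(0.470000, -0.266137) = -0.379547
  p ← -0.140000 + (0.47/6)·(k1 + 2k2 + 2k3 + k4) = -0.264482
p(0.47) ≈ -0.2645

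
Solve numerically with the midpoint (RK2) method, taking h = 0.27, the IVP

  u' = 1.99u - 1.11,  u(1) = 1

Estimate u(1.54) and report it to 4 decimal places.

1.8083

Midpoint: k1 = f(t_n, u_n); k2 = f(t_n + h/2, u_n + (h/2)·k1); u_{n+1} = u_n + h·k2.
t=1.000000, u=1.000000:
  k1 = f(1.000000, 1.000000) = 0.880000
  k2 = f(1.135000, 1.118800) = 1.116412
  u ← 1.000000 + 0.27·1.116412 = 1.301431
t=1.270000, u=1.301431:
  k1 = f(1.270000, 1.301431) = 1.479848
  k2 = f(1.405000, 1.501211) = 1.877409
  u ← 1.301431 + 0.27·1.877409 = 1.808332
u(1.54) ≈ 1.8083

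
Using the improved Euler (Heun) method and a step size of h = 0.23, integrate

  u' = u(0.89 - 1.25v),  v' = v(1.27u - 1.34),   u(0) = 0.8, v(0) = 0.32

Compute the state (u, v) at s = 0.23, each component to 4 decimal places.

0.8983, 0.3009

Heun on (u,v): k1 = f(s_n, state_n); k2 = f(s_n + h, state_n + h·k1); state_{n+1} = state_n + (h/2)·(k1 + k2).
0.000000: (0.800000, 0.320000)
  k1 = (0.392000, -0.103680)
  predictor → (0.890160, 0.296154)
  k2 = (0.462712, -0.062043)
  → (0.898292, 0.300942)
(u(0.23), v(0.23)) ≈ (0.8983, 0.3009)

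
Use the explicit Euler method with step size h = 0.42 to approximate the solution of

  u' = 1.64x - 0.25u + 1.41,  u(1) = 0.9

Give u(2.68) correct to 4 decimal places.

Euler: u_{n+1} = u_n + h·f(x_n, u_n).
x=1.000000, u=0.900000: f=2.825000 → u ← 0.900000 + 0.42·2.825000 = 2.086500
x=1.420000, u=2.086500: f=3.217175 → u ← 2.086500 + 0.42·3.217175 = 3.437714
x=1.840000, u=3.437714: f=3.568172 → u ← 3.437714 + 0.42·3.568172 = 4.936346
x=2.260000, u=4.936346: f=3.882314 → u ← 4.936346 + 0.42·3.882314 = 6.566917
u(2.68) ≈ 6.5669

6.5669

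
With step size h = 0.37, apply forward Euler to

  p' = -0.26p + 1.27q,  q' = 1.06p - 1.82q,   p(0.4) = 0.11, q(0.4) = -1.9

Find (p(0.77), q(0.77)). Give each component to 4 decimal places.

Euler on (p,q): p_{n+1} = p_n + h·p', q_{n+1} = q_n + h·q'.
0.400000: (0.110000, -1.900000); f=(-2.441600, 3.574600) → (-0.793392, -0.577398)
(p(0.77), q(0.77)) ≈ (-0.7934, -0.5774)

-0.7934, -0.5774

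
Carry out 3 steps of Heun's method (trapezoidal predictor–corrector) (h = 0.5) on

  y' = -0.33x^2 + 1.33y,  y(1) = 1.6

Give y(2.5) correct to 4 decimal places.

Heun: k1 = f(x_n, y_n); k2 = f(x_n + h, y_n + h·k1); y_{n+1} = y_n + (h/2)·(k1 + k2).
x=1.000000, y=1.600000:
  k1 = f(1.000000, 1.600000) = 1.798000
  k2 = f(1.500000, 2.499000) = 2.581170
  y ← 1.600000 + (0.5/2)·(1.798000 + 2.581170) = 2.694793
x=1.500000, y=2.694793:
  k1 = f(1.500000, 2.694793) = 2.841574
  k2 = f(2.000000, 4.115580) = 4.153721
  y ← 2.694793 + (0.5/2)·(2.841574 + 4.153721) = 4.443616
x=2.000000, y=4.443616:
  k1 = f(2.000000, 4.443616) = 4.590010
  k2 = f(2.500000, 6.738621) = 6.899866
  y ← 4.443616 + (0.5/2)·(4.590010 + 6.899866) = 7.316085
y(2.5) ≈ 7.3161

7.3161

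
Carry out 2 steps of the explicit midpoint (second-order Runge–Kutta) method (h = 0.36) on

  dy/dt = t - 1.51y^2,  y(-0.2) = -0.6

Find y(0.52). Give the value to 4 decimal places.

-1.4249

Midpoint: k1 = f(t_n, y_n); k2 = f(t_n + h/2, y_n + (h/2)·k1); y_{n+1} = y_n + h·k2.
t=-0.200000, y=-0.600000:
  k1 = f(-0.200000, -0.600000) = -0.743600
  k2 = f(-0.020000, -0.733848) = -0.833185
  y ← -0.600000 + 0.36·(-0.833185) = -0.899946
t=0.160000, y=-0.899946:
  k1 = f(0.160000, -0.899946) = -1.062955
  k2 = f(0.340000, -1.091278) = -1.458241
  y ← -0.899946 + 0.36·(-1.458241) = -1.424913
y(0.52) ≈ -1.4249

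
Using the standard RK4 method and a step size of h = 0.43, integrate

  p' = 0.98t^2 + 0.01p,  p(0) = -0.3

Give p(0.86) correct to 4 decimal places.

-0.0944

RK4: k1 = f(t_n, p_n); k2 = f(t_n + h/2, p_n + (h/2)·k1); k3 = f(t_n + h/2, p_n + (h/2)·k2); k4 = f(t_n + h, p_n + h·k3); p_{n+1} = p_n + (h/6)·(k1 + 2k2 + 2k3 + k4).
t=0.000000, p=-0.300000:
  k1 = f(0.000000, -0.300000) = -0.003000
  k2 = f(0.215000, -0.300645) = 0.042294
  k3 = f(0.215000, -0.290907) = 0.042391
  k4 = f(0.430000, -0.281772) = 0.178384
  p ← -0.300000 + (0.43/6)·(k1 + 2k2 + 2k3 + k4) = -0.275293
t=0.430000, p=-0.275293:
  k1 = f(0.430000, -0.275293) = 0.178449
  k2 = f(0.645000, -0.236926) = 0.405335
  k3 = f(0.645000, -0.188145) = 0.405823
  k4 = f(0.860000, -0.100789) = 0.723800
  p ← -0.275293 + (0.43/6)·(k1 + 2k2 + 2k3 + k4) = -0.094365
p(0.86) ≈ -0.0944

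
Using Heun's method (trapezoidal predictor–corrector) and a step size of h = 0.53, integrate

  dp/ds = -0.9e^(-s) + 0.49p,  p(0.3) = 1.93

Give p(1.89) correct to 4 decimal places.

3.2681

Heun: k1 = f(s_n, p_n); k2 = f(s_n + h, p_n + h·k1); p_{n+1} = p_n + (h/2)·(k1 + k2).
s=0.300000, p=1.930000:
  k1 = f(0.300000, 1.930000) = 0.278964
  k2 = f(0.830000, 2.077851) = 0.625702
  p ← 1.930000 + (0.53/2)·(0.278964 + 0.625702) = 2.169737
s=0.830000, p=2.169737:
  k1 = f(0.830000, 2.169737) = 0.670727
  k2 = f(1.360000, 2.525222) = 1.006364
  p ← 2.169737 + (0.53/2)·(0.670727 + 1.006364) = 2.614165
s=1.360000, p=2.614165:
  k1 = f(1.360000, 2.614165) = 1.049946
  k2 = f(1.890000, 3.170637) = 1.417648
  p ← 2.614165 + (0.53/2)·(1.049946 + 1.417648) = 3.268078
p(1.89) ≈ 3.2681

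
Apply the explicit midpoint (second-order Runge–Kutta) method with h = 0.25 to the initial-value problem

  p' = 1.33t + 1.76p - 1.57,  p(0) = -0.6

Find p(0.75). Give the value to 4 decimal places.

Midpoint: k1 = f(t_n, p_n); k2 = f(t_n + h/2, p_n + (h/2)·k1); p_{n+1} = p_n + h·k2.
t=0.000000, p=-0.600000:
  k1 = f(0.000000, -0.600000) = -2.626000
  k2 = f(0.125000, -0.928250) = -3.037470
  p ← -0.600000 + 0.25·(-3.037470) = -1.359367
t=0.250000, p=-1.359367:
  k1 = f(0.250000, -1.359367) = -3.629987
  k2 = f(0.375000, -1.813116) = -4.262334
  p ← -1.359367 + 0.25·(-4.262334) = -2.424951
t=0.500000, p=-2.424951:
  k1 = f(0.500000, -2.424951) = -5.172914
  k2 = f(0.625000, -3.071565) = -6.144705
  p ← -2.424951 + 0.25·(-6.144705) = -3.961127
p(0.75) ≈ -3.9611

-3.9611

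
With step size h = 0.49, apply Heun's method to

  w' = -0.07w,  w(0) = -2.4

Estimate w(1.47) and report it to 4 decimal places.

-2.1654

Heun: k1 = f(t_n, w_n); k2 = f(t_n + h, w_n + h·k1); w_{n+1} = w_n + (h/2)·(k1 + k2).
t=0.000000, w=-2.400000:
  k1 = f(0.000000, -2.400000) = 0.168000
  k2 = f(0.490000, -2.317680) = 0.162238
  w ← -2.400000 + (0.49/2)·(0.168000 + 0.162238) = -2.319092
t=0.490000, w=-2.319092:
  k1 = f(0.490000, -2.319092) = 0.162336
  k2 = f(0.980000, -2.239547) = 0.156768
  w ← -2.319092 + (0.49/2)·(0.162336 + 0.156768) = -2.240911
t=0.980000, w=-2.240911:
  k1 = f(0.980000, -2.240911) = 0.156864
  k2 = f(1.470000, -2.164048) = 0.151483
  w ← -2.240911 + (0.49/2)·(0.156864 + 0.151483) = -2.165366
w(1.47) ≈ -2.1654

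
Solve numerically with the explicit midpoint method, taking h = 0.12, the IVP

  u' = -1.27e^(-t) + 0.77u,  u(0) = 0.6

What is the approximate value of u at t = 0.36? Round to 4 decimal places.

Midpoint: k1 = f(t_n, u_n); k2 = f(t_n + h/2, u_n + (h/2)·k1); u_{n+1} = u_n + h·k2.
t=0.000000, u=0.600000:
  k1 = f(0.000000, 0.600000) = -0.808000
  k2 = f(0.060000, 0.551520) = -0.771371
  u ← 0.600000 + 0.12·(-0.771371) = 0.507436
t=0.120000, u=0.507436:
  k1 = f(0.120000, 0.507436) = -0.735664
  k2 = f(0.180000, 0.463296) = -0.704055
  u ← 0.507436 + 0.12·(-0.704055) = 0.422949
t=0.240000, u=0.422949:
  k1 = f(0.240000, 0.422949) = -0.673347
  k2 = f(0.300000, 0.382548) = -0.646277
  u ← 0.422949 + 0.12·(-0.646277) = 0.345396
u(0.36) ≈ 0.3454

0.3454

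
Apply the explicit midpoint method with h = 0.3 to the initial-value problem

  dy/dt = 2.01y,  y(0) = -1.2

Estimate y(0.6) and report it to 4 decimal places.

-3.8226

Midpoint: k1 = f(t_n, y_n); k2 = f(t_n + h/2, y_n + (h/2)·k1); y_{n+1} = y_n + h·k2.
t=0.000000, y=-1.200000:
  k1 = f(0.000000, -1.200000) = -2.412000
  k2 = f(0.150000, -1.561800) = -3.139218
  y ← -1.200000 + 0.3·(-3.139218) = -2.141765
t=0.300000, y=-2.141765:
  k1 = f(0.300000, -2.141765) = -4.304948
  k2 = f(0.450000, -2.787508) = -5.602890
  y ← -2.141765 + 0.3·(-5.602890) = -3.822633
y(0.6) ≈ -3.8226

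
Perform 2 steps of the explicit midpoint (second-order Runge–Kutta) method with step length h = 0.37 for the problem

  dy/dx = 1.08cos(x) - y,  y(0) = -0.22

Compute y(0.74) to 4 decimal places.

0.3861

Midpoint: k1 = f(x_n, y_n); k2 = f(x_n + h/2, y_n + (h/2)·k1); y_{n+1} = y_n + h·k2.
x=0.000000, y=-0.220000:
  k1 = f(0.000000, -0.220000) = 1.300000
  k2 = f(0.185000, 0.020500) = 1.041071
  y ← -0.220000 + 0.37·1.041071 = 0.165196
x=0.370000, y=0.165196:
  k1 = f(0.370000, 0.165196) = 0.841717
  k2 = f(0.555000, 0.320914) = 0.596978
  y ← 0.165196 + 0.37·0.596978 = 0.386078
y(0.74) ≈ 0.3861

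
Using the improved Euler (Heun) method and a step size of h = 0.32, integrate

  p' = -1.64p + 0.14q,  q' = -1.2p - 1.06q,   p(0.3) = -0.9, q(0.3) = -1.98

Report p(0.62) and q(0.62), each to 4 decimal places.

Heun on (p,q): k1 = f(t_n, state_n); k2 = f(t_n + h, state_n + h·k1); state_{n+1} = state_n + (h/2)·(k1 + k2).
0.300000: (-0.900000, -1.980000)
  k1 = (1.198800, 3.178800)
  predictor → (-0.516384, -0.962784)
  k2 = (0.712080, 1.640212)
  → (-0.594259, -1.208958)
(p(0.62), q(0.62)) ≈ (-0.5943, -1.2090)

-0.5943, -1.2090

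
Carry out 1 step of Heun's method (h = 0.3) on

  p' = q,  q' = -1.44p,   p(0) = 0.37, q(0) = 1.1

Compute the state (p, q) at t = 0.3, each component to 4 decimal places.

0.6760, 0.8689

Heun on (p,q): k1 = f(t_n, state_n); k2 = f(t_n + h, state_n + h·k1); state_{n+1} = state_n + (h/2)·(k1 + k2).
0.000000: (0.370000, 1.100000)
  k1 = (1.100000, -0.532800)
  predictor → (0.700000, 0.940160)
  k2 = (0.940160, -1.008000)
  → (0.676024, 0.868880)
(p(0.3), q(0.3)) ≈ (0.6760, 0.8689)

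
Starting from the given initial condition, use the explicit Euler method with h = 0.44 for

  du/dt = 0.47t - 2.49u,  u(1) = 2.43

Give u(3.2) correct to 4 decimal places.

0.5282

Euler: u_{n+1} = u_n + h·f(t_n, u_n).
t=1.000000, u=2.430000: f=-5.580700 → u ← 2.430000 + 0.44·(-5.580700) = -0.025508
t=1.440000, u=-0.025508: f=0.740315 → u ← -0.025508 + 0.44·0.740315 = 0.300231
t=1.880000, u=0.300231: f=0.136026 → u ← 0.300231 + 0.44·0.136026 = 0.360082
t=2.320000, u=0.360082: f=0.193796 → u ← 0.360082 + 0.44·0.193796 = 0.445352
t=2.760000, u=0.445352: f=0.188273 → u ← 0.445352 + 0.44·0.188273 = 0.528192
u(3.2) ≈ 0.5282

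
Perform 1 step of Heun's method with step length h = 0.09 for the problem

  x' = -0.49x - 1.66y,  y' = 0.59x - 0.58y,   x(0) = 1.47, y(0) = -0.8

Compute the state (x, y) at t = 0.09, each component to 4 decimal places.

Heun on (x,y): k1 = f(t_n, state_n); k2 = f(t_n + h, state_n + h·k1); state_{n+1} = state_n + (h/2)·(k1 + k2).
0.000000: (1.470000, -0.800000)
  k1 = (0.607700, 1.331300)
  predictor → (1.524693, -0.680183)
  k2 = (0.382004, 1.294075)
  → (1.514537, -0.681858)
(x(0.09), y(0.09)) ≈ (1.5145, -0.6819)

1.5145, -0.6819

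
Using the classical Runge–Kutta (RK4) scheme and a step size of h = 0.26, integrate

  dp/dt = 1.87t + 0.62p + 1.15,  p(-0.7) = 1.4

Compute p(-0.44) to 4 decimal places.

1.6668

RK4: k1 = f(t_n, p_n); k2 = f(t_n + h/2, p_n + (h/2)·k1); k3 = f(t_n + h/2, p_n + (h/2)·k2); k4 = f(t_n + h, p_n + h·k3); p_{n+1} = p_n + (h/6)·(k1 + 2k2 + 2k3 + k4).
t=-0.700000, p=1.400000:
  k1 = f(-0.700000, 1.400000) = 0.709000
  k2 = f(-0.570000, 1.492170) = 1.009245
  k3 = f(-0.570000, 1.531202) = 1.033445
  k4 = f(-0.440000, 1.668696) = 1.361791
  p ← 1.400000 + (0.26/6)·(k1 + 2k2 + 2k3 + k4) = 1.666767
p(-0.44) ≈ 1.6668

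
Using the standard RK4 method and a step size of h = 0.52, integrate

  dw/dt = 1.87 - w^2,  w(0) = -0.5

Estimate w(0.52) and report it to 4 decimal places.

RK4: k1 = f(t_n, w_n); k2 = f(t_n + h/2, w_n + (h/2)·k1); k3 = f(t_n + h/2, w_n + (h/2)·k2); k4 = f(t_n + h, w_n + h·k3); w_{n+1} = w_n + (h/6)·(k1 + 2k2 + 2k3 + k4).
t=0.000000, w=-0.500000:
  k1 = f(0.000000, -0.500000) = 1.620000
  k2 = f(0.260000, -0.078800) = 1.863791
  k3 = f(0.260000, -0.015414) = 1.869762
  k4 = f(0.520000, 0.472276) = 1.646955
  w ← -0.500000 + (0.52/6)·(k1 + 2k2 + 2k3 + k4) = 0.430285
w(0.52) ≈ 0.4303

0.4303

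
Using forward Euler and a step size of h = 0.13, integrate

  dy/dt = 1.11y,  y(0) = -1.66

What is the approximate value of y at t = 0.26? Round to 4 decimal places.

-2.1736

Euler: y_{n+1} = y_n + h·f(t_n, y_n).
t=0.000000, y=-1.660000: f=-1.842600 → y ← -1.660000 + 0.13·(-1.842600) = -1.899538
t=0.130000, y=-1.899538: f=-2.108487 → y ← -1.899538 + 0.13·(-2.108487) = -2.173641
y(0.26) ≈ -2.1736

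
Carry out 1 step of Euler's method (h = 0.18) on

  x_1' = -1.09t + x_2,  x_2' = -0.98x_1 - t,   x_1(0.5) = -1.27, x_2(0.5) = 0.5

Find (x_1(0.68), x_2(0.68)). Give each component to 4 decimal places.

-1.2781, 0.6340

Euler on (x_1,x_2): x_1_{n+1} = x_1_n + h·x_1', x_2_{n+1} = x_2_n + h·x_2'.
0.500000: (-1.270000, 0.500000); f=(-0.045000, 0.744600) → (-1.278100, 0.634028)
(x_1(0.68), x_2(0.68)) ≈ (-1.2781, 0.6340)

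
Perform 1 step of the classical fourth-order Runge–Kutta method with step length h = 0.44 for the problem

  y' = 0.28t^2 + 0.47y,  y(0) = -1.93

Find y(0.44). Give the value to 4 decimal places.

RK4: k1 = f(t_n, y_n); k2 = f(t_n + h/2, y_n + (h/2)·k1); k3 = f(t_n + h/2, y_n + (h/2)·k2); k4 = f(t_n + h, y_n + h·k3); y_{n+1} = y_n + (h/6)·(k1 + 2k2 + 2k3 + k4).
t=0.000000, y=-1.930000:
  k1 = f(0.000000, -1.930000) = -0.907100
  k2 = f(0.220000, -2.129562) = -0.987342
  k3 = f(0.220000, -2.147215) = -0.995639
  k4 = f(0.440000, -2.368081) = -1.058790
  y ← -1.930000 + (0.44/6)·(k1 + 2k2 + 2k3 + k4) = -2.365003
y(0.44) ≈ -2.3650

-2.3650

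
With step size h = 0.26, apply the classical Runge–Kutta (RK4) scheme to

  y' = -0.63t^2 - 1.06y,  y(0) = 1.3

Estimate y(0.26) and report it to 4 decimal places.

RK4: k1 = f(t_n, y_n); k2 = f(t_n + h/2, y_n + (h/2)·k1); k3 = f(t_n + h/2, y_n + (h/2)·k2); k4 = f(t_n + h, y_n + h·k3); y_{n+1} = y_n + (h/6)·(k1 + 2k2 + 2k3 + k4).
t=0.000000, y=1.300000:
  k1 = f(0.000000, 1.300000) = -1.378000
  k2 = f(0.130000, 1.120860) = -1.198759
  k3 = f(0.130000, 1.144161) = -1.223458
  k4 = f(0.260000, 0.981901) = -1.083403
  y ← 1.300000 + (0.26/6)·(k1 + 2k2 + 2k3 + k4) = 0.983414
y(0.26) ≈ 0.9834

0.9834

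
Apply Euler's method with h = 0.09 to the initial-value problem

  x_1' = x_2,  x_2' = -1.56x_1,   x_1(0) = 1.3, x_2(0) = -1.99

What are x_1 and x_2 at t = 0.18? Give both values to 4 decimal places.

Euler on (x_1,x_2): x_1_{n+1} = x_1_n + h·x_1', x_2_{n+1} = x_2_n + h·x_2'.
0.000000: (1.300000, -1.990000); f=(-1.990000, -2.028000) → (1.120900, -2.172520)
0.090000: (1.120900, -2.172520); f=(-2.172520, -1.748604) → (0.925373, -2.329894)
(x_1(0.18), x_2(0.18)) ≈ (0.9254, -2.3299)

0.9254, -2.3299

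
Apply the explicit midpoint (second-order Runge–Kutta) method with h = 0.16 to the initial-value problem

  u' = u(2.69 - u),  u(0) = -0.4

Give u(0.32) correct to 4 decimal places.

Midpoint: k1 = f(x_n, u_n); k2 = f(x_n + h/2, u_n + (h/2)·k1); u_{n+1} = u_n + h·k2.
x=0.000000, u=-0.400000:
  k1 = f(0.000000, -0.400000) = -1.236000
  k2 = f(0.080000, -0.498880) = -1.590868
  u ← -0.400000 + 0.16·(-1.590868) = -0.654539
x=0.160000, u=-0.654539:
  k1 = f(0.160000, -0.654539) = -2.189131
  k2 = f(0.240000, -0.829669) = -2.920162
  u ← -0.654539 + 0.16·(-2.920162) = -1.121765
u(0.32) ≈ -1.1218

-1.1218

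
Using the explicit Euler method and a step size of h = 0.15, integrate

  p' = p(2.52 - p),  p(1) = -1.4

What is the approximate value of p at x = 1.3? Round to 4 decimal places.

Euler: p_{n+1} = p_n + h·f(x_n, p_n).
x=1.000000, p=-1.400000: f=-5.488000 → p ← -1.400000 + 0.15·(-5.488000) = -2.223200
x=1.150000, p=-2.223200: f=-10.545082 → p ← -2.223200 + 0.15·(-10.545082) = -3.804962
p(1.3) ≈ -3.8050

-3.8050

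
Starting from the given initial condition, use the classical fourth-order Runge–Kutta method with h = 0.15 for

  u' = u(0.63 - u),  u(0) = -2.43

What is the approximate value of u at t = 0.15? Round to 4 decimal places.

RK4: k1 = f(t_n, u_n); k2 = f(t_n + h/2, u_n + (h/2)·k1); k3 = f(t_n + h/2, u_n + (h/2)·k2); k4 = f(t_n + h, u_n + h·k3); u_{n+1} = u_n + (h/6)·(k1 + 2k2 + 2k3 + k4).
t=0.000000, u=-2.430000:
  k1 = f(0.000000, -2.430000) = -7.435800
  k2 = f(0.075000, -2.987685) = -10.808503
  k3 = f(0.075000, -3.240638) = -12.543335
  k4 = f(0.150000, -4.311500) = -21.305279
  u ← -2.430000 + (0.15/6)·(k1 + 2k2 + 2k3 + k4) = -4.316119
u(0.15) ≈ -4.3161

-4.3161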